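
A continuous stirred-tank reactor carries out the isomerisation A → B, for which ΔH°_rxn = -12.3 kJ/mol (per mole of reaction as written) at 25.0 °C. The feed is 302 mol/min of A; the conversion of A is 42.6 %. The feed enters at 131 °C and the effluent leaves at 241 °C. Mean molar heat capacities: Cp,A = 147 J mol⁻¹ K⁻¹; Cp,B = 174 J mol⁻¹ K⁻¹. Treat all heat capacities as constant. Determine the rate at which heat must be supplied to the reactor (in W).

Extent of reaction ξ = 0.426 × 302 = 128.65 mol/min
Reaction term: ξ·ΔH°_rxn = 128.65 × -12.3 = -1582.4 kJ/min
Sensible, feed 131→25 °C: -4705.8 kJ/min
Outlet flows (mol/min): A 173.35, B 128.65
Sensible, products 25→241 °C: 10339 kJ/min
Q = ΔH = 4051.2 kJ/min = 67.52 kW
Heat supplied = 67520 W

Q_in = 67500 W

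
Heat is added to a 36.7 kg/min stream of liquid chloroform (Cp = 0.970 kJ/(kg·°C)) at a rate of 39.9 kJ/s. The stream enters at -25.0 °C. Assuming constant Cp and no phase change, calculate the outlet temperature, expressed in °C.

Q = 39.9 kJ/s = 2394 kJ/min
ΔT = Q/(ṁ·Cp) = 2394/(36.7×0.970) = 67.249 K
T_out = -25.0 + 67.249 = 42.249 °C

T_out = 42.2 °C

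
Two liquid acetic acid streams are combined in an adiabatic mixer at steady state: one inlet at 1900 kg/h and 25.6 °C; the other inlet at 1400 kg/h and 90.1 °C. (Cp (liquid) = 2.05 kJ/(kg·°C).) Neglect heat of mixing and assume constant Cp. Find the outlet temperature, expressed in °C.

T_out = 53.0 °C

No heat crosses the boundary, so H_out = H_in.
T_out = Σ ṁᵢCp,ᵢTᵢ / Σ ṁᵢCp,ᵢ
      = 358300 / 6765 = 52.964 °C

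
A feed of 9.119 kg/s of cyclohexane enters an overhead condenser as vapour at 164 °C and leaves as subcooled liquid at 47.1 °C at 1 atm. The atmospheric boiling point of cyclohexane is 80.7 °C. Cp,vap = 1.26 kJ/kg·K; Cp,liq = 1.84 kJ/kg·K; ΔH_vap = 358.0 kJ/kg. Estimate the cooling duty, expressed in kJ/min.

Q_c = 287000 kJ/min

vapour 164→80.7 °C: -104.96 kJ/kg
condensation at 80.7 °C: -358 kJ/kg
liquid 80.7→47.1 °C: -61.824 kJ/kg
Δh = -104.96 + -358 + -61.824 = -524.78 kJ/kg
Q = ṁ·Δh = 9.119 kg/s × -524.78 kJ/kg = -4785.5 kJ/s
|Q| = 4785.5 kW = 287130 kJ/min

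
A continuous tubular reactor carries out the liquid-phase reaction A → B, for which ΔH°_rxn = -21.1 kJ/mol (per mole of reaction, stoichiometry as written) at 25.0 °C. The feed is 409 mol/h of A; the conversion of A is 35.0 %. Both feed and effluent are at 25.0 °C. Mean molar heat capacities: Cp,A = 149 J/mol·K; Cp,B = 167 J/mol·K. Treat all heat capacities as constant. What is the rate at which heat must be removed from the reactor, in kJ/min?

Q_out = 50.3 kJ/min

Extent of reaction ξ = 0.350 × 409 = 143.15 mol/h
Reaction term: ξ·ΔH°_rxn = 143.15 × -21.1 = -3020.5 kJ/h
Q = ΔH = -3020.5 kJ/h = -0.83902 kW
Heat removed = 50.341 kJ/min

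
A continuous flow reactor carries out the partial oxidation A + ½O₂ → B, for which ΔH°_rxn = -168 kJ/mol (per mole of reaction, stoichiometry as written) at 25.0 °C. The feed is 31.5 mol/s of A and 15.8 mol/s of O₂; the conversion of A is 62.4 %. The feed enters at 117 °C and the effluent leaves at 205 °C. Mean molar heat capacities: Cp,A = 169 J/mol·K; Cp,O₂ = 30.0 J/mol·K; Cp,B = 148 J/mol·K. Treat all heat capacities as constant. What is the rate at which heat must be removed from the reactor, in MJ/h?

Q_out = 10500 MJ/h

Extent of reaction ξ = 0.624 × 31.5 = 19.656 mol/s
Reaction term: ξ·ΔH°_rxn = 19.656 × -168 = -3302.2 kJ/s
Sensible, feed 117→25 °C: -533.37 kJ/s
Outlet flows (mol/s): A 11.844, O₂ 5.972, B 19.656
Sensible, products 25→205 °C: 916.18 kJ/s
Q = ΔH = -2919.4 kJ/s = -2919.4 kW
Heat removed = 10510 MJ/h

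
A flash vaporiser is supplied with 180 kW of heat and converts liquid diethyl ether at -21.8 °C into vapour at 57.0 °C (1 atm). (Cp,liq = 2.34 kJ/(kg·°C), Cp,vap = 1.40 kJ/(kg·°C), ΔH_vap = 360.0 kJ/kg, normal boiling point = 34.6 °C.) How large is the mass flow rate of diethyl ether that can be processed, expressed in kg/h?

ṁ = 1240 kg/h

Δh = 2.34×(34.6−-21.8) + 360.0 + 1.40×(57.0−34.6) = 523.34 kJ/kg
Q = 180 kW = 180 kJ/s = 648000 kJ/h
ṁ = Q/Δh = 648000 / 523.34 = 1238.2 kg/h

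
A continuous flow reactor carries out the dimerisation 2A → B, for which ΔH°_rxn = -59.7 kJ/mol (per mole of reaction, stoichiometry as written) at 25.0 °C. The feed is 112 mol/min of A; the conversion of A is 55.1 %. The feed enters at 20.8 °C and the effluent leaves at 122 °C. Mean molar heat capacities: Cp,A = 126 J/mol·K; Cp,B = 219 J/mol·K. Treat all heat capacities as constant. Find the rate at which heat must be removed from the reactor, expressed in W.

Q_out = 8550 W

Extent of reaction ξ = 0.551 × 112 / 2 = 30.856 mol/min
Reaction term: ξ·ΔH°_rxn = 30.856 × -59.7 = -1842.1 kJ/min
Sensible, feed 20.8→25 °C: 59.27 kJ/min
Outlet flows (mol/min): A 50.288, B 30.856
Sensible, products 25→122 °C: 1270.1 kJ/min
Q = ΔH = -512.74 kJ/min = -8.5456 kW
Heat removed = 8545.6 W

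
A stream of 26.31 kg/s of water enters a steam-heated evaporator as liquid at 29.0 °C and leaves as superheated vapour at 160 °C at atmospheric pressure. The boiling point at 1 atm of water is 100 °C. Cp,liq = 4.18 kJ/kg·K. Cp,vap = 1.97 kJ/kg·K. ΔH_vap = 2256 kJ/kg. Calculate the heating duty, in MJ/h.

Q = 253000 MJ/h

liquid 29.0→100 °C: 296.78 kJ/kg
vaporisation at 100 °C: 2256 kJ/kg
vapour 100→160 °C: 118.2 kJ/kg
Δh = 296.78 + 2256 + 118.2 = 2671 kJ/kg
Q = ṁ·Δh = 26.31 kg/s × 2671 kJ/kg = 70273 kJ/s
|Q| = 70273 kW = 252980 MJ/h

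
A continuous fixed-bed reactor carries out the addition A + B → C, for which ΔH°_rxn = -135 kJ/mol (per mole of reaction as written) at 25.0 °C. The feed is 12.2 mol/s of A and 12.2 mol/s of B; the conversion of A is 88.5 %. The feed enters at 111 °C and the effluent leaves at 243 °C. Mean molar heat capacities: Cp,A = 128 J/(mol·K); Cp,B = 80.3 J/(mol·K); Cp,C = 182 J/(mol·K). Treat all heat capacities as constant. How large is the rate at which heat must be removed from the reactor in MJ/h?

Extent of reaction ξ = 0.885 × 12.2 = 10.797 mol/s
Reaction term: ξ·ΔH°_rxn = 10.797 × -135 = -1457.6 kJ/s
Sensible, feed 111→25 °C: -218.55 kJ/s
Outlet flows (mol/s): A 1.403, B 1.403, C 10.797
Sensible, products 25→243 °C: 492.09 kJ/s
Q = ΔH = -1184.1 kJ/s = -1184.1 kW
Heat removed = 4262.6 MJ/h

Q_out = 4260 MJ/h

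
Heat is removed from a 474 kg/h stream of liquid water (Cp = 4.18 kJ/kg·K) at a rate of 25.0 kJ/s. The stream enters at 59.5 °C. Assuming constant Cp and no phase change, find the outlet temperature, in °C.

T_out = 14.1 °C

Q = 25.0 kJ/s = 90000 kJ/h
ΔT = Q/(ṁ·Cp) = 90000/(474×4.18) = 45.424 K
T_out = 59.5 − 45.424 = 14.076 °C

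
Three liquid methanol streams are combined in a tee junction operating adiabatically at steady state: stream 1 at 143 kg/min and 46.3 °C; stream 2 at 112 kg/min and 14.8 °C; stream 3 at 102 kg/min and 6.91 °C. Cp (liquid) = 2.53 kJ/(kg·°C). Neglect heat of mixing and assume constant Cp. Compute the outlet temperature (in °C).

No heat crosses the boundary, so H_out = H_in.
T_out = Σ ṁᵢCp,ᵢTᵢ / Σ ṁᵢCp,ᵢ
      = 22728 / 903.21 = 25.163 °C

T_out = 25.2 °C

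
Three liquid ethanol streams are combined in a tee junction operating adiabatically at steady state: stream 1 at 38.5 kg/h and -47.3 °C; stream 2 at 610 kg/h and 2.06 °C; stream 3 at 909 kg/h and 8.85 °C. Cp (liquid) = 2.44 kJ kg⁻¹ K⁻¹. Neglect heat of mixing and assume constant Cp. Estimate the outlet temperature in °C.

No heat crosses the boundary, so H_out = H_in.
Σ ṁᵢCp,ᵢTᵢ = 38.5×2.44×-47.3 + 610×2.44×2.06 + 909×2.44×8.85 = 18252
Σ ṁᵢCp,ᵢ = 38.5×2.44 + 610×2.44 + 909×2.44 = 3800.3
T_out = 18252 / 3800.3 = 4.8027 °C

T_out = 4.80 °C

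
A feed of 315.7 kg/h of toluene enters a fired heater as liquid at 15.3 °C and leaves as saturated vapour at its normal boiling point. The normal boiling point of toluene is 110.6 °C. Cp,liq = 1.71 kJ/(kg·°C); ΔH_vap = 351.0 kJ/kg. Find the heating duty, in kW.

Q = 45.1 kW

liquid 15.3→110.6 °C: 162.96 kJ/kg
vaporisation at 110.6 °C: 351 kJ/kg
Δh = 162.96 + 351 = 513.96 kJ/kg
Q = ṁ·Δh = 315.7 kg/h × 513.96 kJ/kg = 162260 kJ/h
|Q| = 45.072 kW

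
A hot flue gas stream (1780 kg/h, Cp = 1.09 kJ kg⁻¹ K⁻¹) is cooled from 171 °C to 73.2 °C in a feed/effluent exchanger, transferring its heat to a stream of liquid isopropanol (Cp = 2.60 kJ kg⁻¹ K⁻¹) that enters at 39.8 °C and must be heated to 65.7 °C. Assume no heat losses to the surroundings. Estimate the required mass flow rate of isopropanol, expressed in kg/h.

Heat released by hot stream: Q = 1780 × 1.09 × (171 − 73.2) = 189750 kJ/h
Energy balance on cold side (adiabatic exchanger): Q = ṁ_c·Cp_c·(T_c,out − T_c,in)
ṁ_c = 189750 / [2.60 × (65.7 − 39.8)] = 2817.8 kg/h

ṁ_c = 2820 kg/h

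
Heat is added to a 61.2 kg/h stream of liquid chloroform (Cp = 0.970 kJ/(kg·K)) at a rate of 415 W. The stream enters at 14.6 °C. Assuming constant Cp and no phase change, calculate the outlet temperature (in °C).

Q = 415 W = 1494 kJ/h
ΔT = Q/(ṁ·Cp) = 1494/(61.2×0.970) = 25.167 K
T_out = 14.6 + 25.167 = 39.767 °C

T_out = 39.8 °C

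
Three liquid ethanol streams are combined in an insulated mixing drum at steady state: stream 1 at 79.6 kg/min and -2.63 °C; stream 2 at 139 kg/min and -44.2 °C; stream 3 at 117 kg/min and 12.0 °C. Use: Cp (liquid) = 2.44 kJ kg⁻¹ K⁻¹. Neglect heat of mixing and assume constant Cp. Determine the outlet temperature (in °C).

T_out = -14.7 °C

No heat crosses the boundary, so H_out = H_in.
T_out = Σ ṁᵢCp,ᵢTᵢ / Σ ṁᵢCp,ᵢ
      = -12076 / 818.86 = -14.747 °C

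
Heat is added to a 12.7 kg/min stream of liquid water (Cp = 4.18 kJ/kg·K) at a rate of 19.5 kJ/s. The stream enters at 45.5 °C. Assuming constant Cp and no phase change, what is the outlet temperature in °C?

Q = 19.5 kJ/s = 1170 kJ/min
ΔT = Q/(ṁ·Cp) = 1170/(12.7×4.18) = 22.04 K
T_out = 45.5 + 22.04 = 67.54 °C

T_out = 67.5 °C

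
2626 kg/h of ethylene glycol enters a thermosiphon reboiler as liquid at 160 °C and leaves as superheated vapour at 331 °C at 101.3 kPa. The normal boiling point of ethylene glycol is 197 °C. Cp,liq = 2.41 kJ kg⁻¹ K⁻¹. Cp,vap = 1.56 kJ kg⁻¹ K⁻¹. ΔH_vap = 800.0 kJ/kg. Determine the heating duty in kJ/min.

liquid 160→197 °C: 89.17 kJ/kg
vaporisation at 197 °C: 800 kJ/kg
vapour 197→331 °C: 209.04 kJ/kg
Δh = 89.17 + 800 + 209.04 = 1098.2 kJ/kg
Q = ṁ·Δh = 2626 kg/h × 1098.2 kJ/kg = 2.8839e+06 kJ/h
|Q| = 801.08 kW = 48065 kJ/min

Q = 48100 kJ/min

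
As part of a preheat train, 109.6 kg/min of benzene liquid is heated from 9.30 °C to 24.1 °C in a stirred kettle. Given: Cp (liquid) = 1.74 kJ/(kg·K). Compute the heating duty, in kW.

Q = 47.0 kW

Q = ṁ·Cp·ΔT = 109.6 × 1.74 × (24.1 − 9.30) = 2822.4 kJ/min
Converting: 2822.4 / 60 s = 47.04 kW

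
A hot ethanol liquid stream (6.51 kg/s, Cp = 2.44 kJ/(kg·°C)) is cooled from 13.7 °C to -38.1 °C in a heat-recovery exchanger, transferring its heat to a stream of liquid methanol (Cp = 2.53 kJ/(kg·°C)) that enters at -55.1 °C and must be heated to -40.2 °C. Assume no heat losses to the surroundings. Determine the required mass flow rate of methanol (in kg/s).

Heat released by hot stream: Q = 6.51 × 2.44 × (13.7 − -38.1) = 822.81 kJ/s
Energy balance on cold side (adiabatic exchanger): Q = ṁ_c·Cp_c·(T_c,out − T_c,in)
ṁ_c = 822.81 / [2.53 × (-40.2 − -55.1)] = 21.827 kg/s

ṁ_c = 21.8 kg/s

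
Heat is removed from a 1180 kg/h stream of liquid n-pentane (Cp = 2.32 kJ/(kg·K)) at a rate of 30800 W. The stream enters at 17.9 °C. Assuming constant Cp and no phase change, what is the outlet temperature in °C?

T_out = -22.6 °C

Q = 30800 W = 110880 kJ/h
ΔT = Q/(ṁ·Cp) = 110880/(1180×2.32) = 40.503 K
T_out = 17.9 − 40.503 = -22.603 °C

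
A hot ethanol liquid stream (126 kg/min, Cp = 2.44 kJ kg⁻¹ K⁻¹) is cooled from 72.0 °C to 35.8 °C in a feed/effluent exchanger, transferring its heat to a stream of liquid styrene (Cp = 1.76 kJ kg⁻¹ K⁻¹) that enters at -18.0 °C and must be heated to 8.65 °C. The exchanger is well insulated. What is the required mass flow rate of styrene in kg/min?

ṁ_c = 237 kg/min

Heat released by hot stream: Q = 126 × 2.44 × (72.0 − 35.8) = 11129 kJ/min
Energy balance on cold side (adiabatic exchanger): Q = ṁ_c·Cp_c·(T_c,out − T_c,in)
ṁ_c = 11129 / [1.76 × (8.65 − -18.0)] = 237.28 kg/min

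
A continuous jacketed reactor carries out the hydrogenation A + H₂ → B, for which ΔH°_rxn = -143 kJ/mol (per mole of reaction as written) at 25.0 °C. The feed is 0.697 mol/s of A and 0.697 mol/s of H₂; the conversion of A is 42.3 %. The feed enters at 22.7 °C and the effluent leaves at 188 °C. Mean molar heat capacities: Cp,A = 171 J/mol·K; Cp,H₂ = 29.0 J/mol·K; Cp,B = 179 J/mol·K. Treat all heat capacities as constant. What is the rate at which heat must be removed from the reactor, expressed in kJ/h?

Extent of reaction ξ = 0.423 × 0.697 = 0.29483 mol/s
Reaction term: ξ·ΔH°_rxn = 0.29483 × -143 = -42.161 kJ/s
Sensible, feed 22.7→25 °C: 0.32062 kJ/s
Outlet flows (mol/s): A 0.40217, H₂ 0.40217, B 0.29483
Sensible, products 25→188 °C: 21.713 kJ/s
Q = ΔH = -20.127 kJ/s = -20.127 kW
Heat removed = 72458 kJ/h

Q_out = 72500 kJ/h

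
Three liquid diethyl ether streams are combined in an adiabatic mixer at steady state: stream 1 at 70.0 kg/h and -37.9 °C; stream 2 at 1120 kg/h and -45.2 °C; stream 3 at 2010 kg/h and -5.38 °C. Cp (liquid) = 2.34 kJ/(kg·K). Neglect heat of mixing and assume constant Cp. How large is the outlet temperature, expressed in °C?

Energy balance with Q = 0: Σ ṁᵢCp,ᵢ(T_out − Tᵢ) = 0
T_out = Σ ṁᵢCp,ᵢTᵢ / Σ ṁᵢCp,ᵢ
      = -149970 / 7488 = -20.028 °C

T_out = -20.0 °C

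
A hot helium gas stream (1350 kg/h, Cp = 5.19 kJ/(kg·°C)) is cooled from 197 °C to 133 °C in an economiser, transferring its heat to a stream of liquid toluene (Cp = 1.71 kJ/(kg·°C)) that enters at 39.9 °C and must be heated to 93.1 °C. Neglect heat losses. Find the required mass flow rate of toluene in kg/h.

ṁ_c = 4930 kg/h

Heat released by hot stream: Q = 1350 × 5.19 × (197 − 133) = 448420 kJ/h
Energy balance on cold side (adiabatic exchanger): Q = ṁ_c·Cp_c·(T_c,out − T_c,in)
ṁ_c = 448420 / [1.71 × (93.1 − 39.9)] = 4929.2 kg/h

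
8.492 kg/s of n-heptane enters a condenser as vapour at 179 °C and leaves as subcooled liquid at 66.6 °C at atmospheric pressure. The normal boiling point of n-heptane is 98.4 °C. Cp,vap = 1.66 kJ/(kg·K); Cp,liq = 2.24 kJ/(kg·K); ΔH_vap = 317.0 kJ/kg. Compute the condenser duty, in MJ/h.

vapour 179→98.4 °C: -133.8 kJ/kg
condensation at 98.4 °C: -317 kJ/kg
liquid 98.4→66.6 °C: -71.232 kJ/kg
Δh = -133.8 + -317 + -71.232 = -522.03 kJ/kg
Q = ṁ·Δh = 8.492 kg/s × -522.03 kJ/kg = -4433.1 kJ/s
|Q| = 4433.1 kW = 15959 MJ/h

Q_c = 16000 MJ/h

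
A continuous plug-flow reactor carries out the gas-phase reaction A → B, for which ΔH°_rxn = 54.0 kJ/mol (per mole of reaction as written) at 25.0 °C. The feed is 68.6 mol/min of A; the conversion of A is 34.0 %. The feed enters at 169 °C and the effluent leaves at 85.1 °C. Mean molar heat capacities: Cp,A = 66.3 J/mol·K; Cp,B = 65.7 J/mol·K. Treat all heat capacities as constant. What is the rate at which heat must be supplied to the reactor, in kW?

Extent of reaction ξ = 0.340 × 68.6 = 23.324 mol/min
Reaction term: ξ·ΔH°_rxn = 23.324 × 54.0 = 1259.5 kJ/min
Sensible, feed 169→25 °C: -654.94 kJ/min
Outlet flows (mol/min): A 45.276, B 23.324
Sensible, products 25→85.1 °C: 272.5 kJ/min
Q = ΔH = 877.06 kJ/min = 14.618 kW
Heat supplied = 14.618 kW

Q_in = 14.6 kW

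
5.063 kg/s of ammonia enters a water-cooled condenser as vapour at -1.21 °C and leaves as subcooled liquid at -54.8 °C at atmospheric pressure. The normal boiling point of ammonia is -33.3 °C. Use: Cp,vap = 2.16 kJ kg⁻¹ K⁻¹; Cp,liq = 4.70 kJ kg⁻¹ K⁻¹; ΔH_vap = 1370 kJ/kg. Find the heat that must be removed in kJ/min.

vapour -1.21→-33.3 °C: -69.314 kJ/kg
condensation at -33.3 °C: -1370 kJ/kg
liquid -33.3→-54.8 °C: -101.05 kJ/kg
Δh = -69.314 + -1370 + -101.05 = -1540.4 kJ/kg
Q = ṁ·Δh = 5.063 kg/s × -1540.4 kJ/kg = -7798.9 kJ/s
|Q| = 7798.9 kW = 467930 kJ/min

Q_c = 468000 kJ/min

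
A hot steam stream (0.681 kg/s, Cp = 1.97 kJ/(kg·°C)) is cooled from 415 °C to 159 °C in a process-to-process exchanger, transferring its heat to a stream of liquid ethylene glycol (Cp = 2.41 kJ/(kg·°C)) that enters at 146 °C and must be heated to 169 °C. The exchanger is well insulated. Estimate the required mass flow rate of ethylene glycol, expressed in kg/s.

ṁ_c = 6.20 kg/s

Heat released by hot stream: Q = 0.681 × 1.97 × (415 − 159) = 343.44 kJ/s
Energy balance on cold side (adiabatic exchanger): Q = ṁ_c·Cp_c·(T_c,out − T_c,in)
ṁ_c = 343.44 / [2.41 × (169 − 146)] = 6.196 kg/s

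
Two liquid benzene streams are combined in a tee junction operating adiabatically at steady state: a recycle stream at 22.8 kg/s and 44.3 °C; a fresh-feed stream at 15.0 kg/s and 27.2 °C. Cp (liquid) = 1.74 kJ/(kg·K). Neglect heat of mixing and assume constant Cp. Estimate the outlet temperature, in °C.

No heat crosses the boundary, so H_out = H_in.
T_out = Σ ṁᵢCp,ᵢTᵢ / Σ ṁᵢCp,ᵢ
      = 2467.4 / 65.772 = 37.514 °C

T_out = 37.5 °C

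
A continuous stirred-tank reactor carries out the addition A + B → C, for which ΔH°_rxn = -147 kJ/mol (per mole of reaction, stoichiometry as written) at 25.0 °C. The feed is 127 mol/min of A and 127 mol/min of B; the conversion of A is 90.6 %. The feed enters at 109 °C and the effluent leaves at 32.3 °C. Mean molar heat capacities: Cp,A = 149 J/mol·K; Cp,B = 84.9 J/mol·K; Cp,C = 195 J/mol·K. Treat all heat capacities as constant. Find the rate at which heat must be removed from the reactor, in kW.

Extent of reaction ξ = 0.906 × 127 = 115.06 mol/min
Reaction term: ξ·ΔH°_rxn = 115.06 × -147 = -16914 kJ/min
Sensible, feed 109→25 °C: -2495.2 kJ/min
Outlet flows (mol/min): A 11.938, B 11.938, C 115.06
Sensible, products 25→32.3 °C: 184.17 kJ/min
Q = ΔH = -19225 kJ/min = -320.42 kW
Heat removed = 320.42 kW

Q_out = 320 kW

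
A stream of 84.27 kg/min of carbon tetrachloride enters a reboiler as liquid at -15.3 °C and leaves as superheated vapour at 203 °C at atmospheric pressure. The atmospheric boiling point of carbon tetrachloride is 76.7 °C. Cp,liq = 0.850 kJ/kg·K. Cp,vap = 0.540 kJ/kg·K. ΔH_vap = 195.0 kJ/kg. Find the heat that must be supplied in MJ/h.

Q = 1730 MJ/h

liquid -15.3→76.7 °C: 78.2 kJ/kg
vaporisation at 76.7 °C: 195 kJ/kg
vapour 76.7→203 °C: 68.202 kJ/kg
Δh = 78.2 + 195 + 68.202 = 341.4 kJ/kg
Q = ṁ·Δh = 84.27 kg/min × 341.4 kJ/kg = 28770 kJ/min
|Q| = 479.5 kW = 1726.2 MJ/h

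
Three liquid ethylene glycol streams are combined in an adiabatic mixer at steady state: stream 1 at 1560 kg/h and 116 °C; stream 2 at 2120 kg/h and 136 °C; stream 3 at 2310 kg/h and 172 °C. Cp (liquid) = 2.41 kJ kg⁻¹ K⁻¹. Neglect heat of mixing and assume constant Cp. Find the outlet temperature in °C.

T_out = 145 °C

Adiabatic, steady state ⇒ Σ ṁᵢCp,ᵢ(T_out − Tᵢ) = 0
T_out = Σ ṁᵢCp,ᵢTᵢ / Σ ṁᵢCp,ᵢ
      = 2.0885e+06 / 14436 = 144.67 °C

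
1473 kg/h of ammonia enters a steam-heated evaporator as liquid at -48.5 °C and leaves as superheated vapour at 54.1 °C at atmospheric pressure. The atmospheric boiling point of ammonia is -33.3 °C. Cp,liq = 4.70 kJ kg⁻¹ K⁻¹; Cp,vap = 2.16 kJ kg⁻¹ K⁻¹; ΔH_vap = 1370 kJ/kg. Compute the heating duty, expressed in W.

Q = 667000 W

liquid -48.5→-33.3 °C: 71.44 kJ/kg
vaporisation at -33.3 °C: 1370 kJ/kg
vapour -33.3→54.1 °C: 188.78 kJ/kg
Δh = 71.44 + 1370 + 188.78 = 1630.2 kJ/kg
Q = ṁ·Δh = 1473 kg/h × 1630.2 kJ/kg = 2.4013e+06 kJ/h
|Q| = 667.03 kW = 667030 W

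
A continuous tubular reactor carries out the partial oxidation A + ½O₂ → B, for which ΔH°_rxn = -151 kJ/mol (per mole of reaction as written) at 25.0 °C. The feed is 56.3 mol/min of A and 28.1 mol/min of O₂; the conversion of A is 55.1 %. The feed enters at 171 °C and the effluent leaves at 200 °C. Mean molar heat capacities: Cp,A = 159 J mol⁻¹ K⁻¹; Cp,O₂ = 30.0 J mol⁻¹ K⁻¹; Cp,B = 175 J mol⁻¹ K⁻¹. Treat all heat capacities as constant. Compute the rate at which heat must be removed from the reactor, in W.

Extent of reaction ξ = 0.551 × 56.3 = 31.021 mol/min
Reaction term: ξ·ΔH°_rxn = 31.021 × -151 = -4684.2 kJ/min
Sensible, feed 171→25 °C: -1430 kJ/min
Outlet flows (mol/min): A 25.279, O₂ 12.589, B 31.021
Sensible, products 25→200 °C: 1719.5 kJ/min
Q = ΔH = -4394.7 kJ/min = -73.246 kW
Heat removed = 73246 W

Q_out = 73200 W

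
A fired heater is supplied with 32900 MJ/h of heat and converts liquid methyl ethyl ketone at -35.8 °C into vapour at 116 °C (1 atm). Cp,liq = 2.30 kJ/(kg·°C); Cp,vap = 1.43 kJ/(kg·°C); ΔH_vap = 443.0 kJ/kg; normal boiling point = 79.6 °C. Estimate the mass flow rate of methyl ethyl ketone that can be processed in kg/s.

Δh = 2.30×(79.6−-35.8) + 443.0 + 1.43×(116−79.6) = 760.47 kJ/kg
Q = 32900 MJ/h = 9138.9 kJ/s = 9138.9 kJ/s
ṁ = Q/Δh = 9138.9 / 760.47 = 12.017 kg/s

ṁ = 12.0 kg/s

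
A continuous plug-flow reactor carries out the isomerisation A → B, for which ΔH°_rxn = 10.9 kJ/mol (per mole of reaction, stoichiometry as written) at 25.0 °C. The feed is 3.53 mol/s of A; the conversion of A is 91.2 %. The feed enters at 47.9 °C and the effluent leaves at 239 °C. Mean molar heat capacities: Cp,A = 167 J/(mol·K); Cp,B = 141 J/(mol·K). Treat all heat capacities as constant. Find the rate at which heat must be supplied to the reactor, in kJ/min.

Extent of reaction ξ = 0.912 × 3.53 = 3.2194 mol/s
Reaction term: ξ·ΔH°_rxn = 3.2194 × 10.9 = 35.091 kJ/s
Sensible, feed 47.9→25 °C: -13.5 kJ/s
Outlet flows (mol/s): A 0.31064, B 3.2194
Sensible, products 25→239 °C: 108.24 kJ/s
Q = ΔH = 129.83 kJ/s = 129.83 kW
Heat supplied = 7790 kJ/min

Q_in = 7790 kJ/min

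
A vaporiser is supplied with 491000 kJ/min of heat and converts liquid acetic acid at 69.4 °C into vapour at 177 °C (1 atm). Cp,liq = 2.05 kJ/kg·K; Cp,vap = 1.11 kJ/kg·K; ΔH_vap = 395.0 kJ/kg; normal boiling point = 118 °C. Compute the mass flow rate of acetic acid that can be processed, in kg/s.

Δh = 2.05×(118−69.4) + 395.0 + 1.11×(177−118) = 560.12 kJ/kg
Q = 491000 kJ/min = 8183.3 kJ/s = 8183.3 kJ/s
ṁ = Q/Δh = 8183.3 / 560.12 = 14.61 kg/s

ṁ = 14.6 kg/s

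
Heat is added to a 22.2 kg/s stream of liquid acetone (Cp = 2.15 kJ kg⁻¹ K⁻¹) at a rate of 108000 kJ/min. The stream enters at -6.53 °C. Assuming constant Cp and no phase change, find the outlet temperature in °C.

T_out = 31.2 °C

Q = 108000 kJ/min = 1800 kJ/s
ΔT = Q/(ṁ·Cp) = 1800/(22.2×2.15) = 37.712 K
T_out = -6.53 + 37.712 = 31.182 °C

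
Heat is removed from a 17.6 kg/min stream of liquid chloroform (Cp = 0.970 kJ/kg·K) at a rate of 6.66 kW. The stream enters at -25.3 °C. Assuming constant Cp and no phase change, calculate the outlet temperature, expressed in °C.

Q = 6.66 kW = 399.6 kJ/min
ΔT = Q/(ṁ·Cp) = 399.6/(17.6×0.970) = 23.407 K
T_out = -25.3 − 23.407 = -48.707 °C

T_out = -48.7 °C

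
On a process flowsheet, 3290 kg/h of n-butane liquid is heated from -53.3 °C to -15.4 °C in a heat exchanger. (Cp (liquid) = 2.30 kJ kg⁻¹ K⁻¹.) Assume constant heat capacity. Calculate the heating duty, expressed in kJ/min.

Q = 4780 kJ/min

Q = ṁ·Cp·ΔT = 3290 × 2.30 × (-15.4 − -53.3) = 286790 kJ/h
Converting: 286790 / 3600 s = 79.664 kW
Heating duty = 4779.8 kJ/min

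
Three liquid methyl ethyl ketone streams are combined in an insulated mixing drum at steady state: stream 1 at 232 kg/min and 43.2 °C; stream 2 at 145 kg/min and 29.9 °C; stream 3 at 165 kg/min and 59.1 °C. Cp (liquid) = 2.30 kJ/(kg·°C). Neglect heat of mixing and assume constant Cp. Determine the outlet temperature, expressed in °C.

No heat crosses the boundary, so H_out = H_in.
T_out = Σ ṁᵢCp,ᵢTᵢ / Σ ṁᵢCp,ᵢ
      = 55452 / 1246.6 = 44.482 °C

T_out = 44.5 °C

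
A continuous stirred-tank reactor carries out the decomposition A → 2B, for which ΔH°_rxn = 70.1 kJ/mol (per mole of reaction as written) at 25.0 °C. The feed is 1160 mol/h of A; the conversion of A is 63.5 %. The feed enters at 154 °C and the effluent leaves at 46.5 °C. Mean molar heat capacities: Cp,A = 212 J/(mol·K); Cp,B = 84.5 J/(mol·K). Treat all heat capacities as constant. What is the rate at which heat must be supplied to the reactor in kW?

Q_in = 6.81 kW

Extent of reaction ξ = 0.635 × 1160 = 736.6 mol/h
Reaction term: ξ·ΔH°_rxn = 736.6 × 70.1 = 51636 kJ/h
Sensible, feed 154→25 °C: -31724 kJ/h
Outlet flows (mol/h): A 423.4, B 1473.2
Sensible, products 25→46.5 °C: 4606.3 kJ/h
Q = ΔH = 24518 kJ/h = 6.8106 kW
Heat supplied = 6.8106 kW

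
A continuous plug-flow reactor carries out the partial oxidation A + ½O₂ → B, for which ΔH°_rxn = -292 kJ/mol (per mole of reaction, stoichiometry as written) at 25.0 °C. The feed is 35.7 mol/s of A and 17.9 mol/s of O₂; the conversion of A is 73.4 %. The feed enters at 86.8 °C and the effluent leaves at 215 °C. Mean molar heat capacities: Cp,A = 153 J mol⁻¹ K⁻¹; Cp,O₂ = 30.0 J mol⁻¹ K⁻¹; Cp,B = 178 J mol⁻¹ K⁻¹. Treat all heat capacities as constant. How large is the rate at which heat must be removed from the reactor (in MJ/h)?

Extent of reaction ξ = 0.734 × 35.7 = 26.204 mol/s
Reaction term: ξ·ΔH°_rxn = 26.204 × -292 = -7651.5 kJ/s
Sensible, feed 86.8→25 °C: -370.74 kJ/s
Outlet flows (mol/s): A 9.4962, O₂ 4.7981, B 26.204
Sensible, products 25→215 °C: 1189.6 kJ/s
Q = ΔH = -6832.6 kJ/s = -6832.6 kW
Heat removed = 24597 MJ/h

Q_out = 24600 MJ/h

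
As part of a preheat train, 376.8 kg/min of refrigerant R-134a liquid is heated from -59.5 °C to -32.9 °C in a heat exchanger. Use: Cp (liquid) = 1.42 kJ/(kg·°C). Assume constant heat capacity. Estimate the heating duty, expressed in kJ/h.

Q = 854000 kJ/h

Q = ṁ·Cp·ΔT = 376.8 × 1.42 × (-32.9 − -59.5) = 14232 kJ/min
Converting: 14232 / 60 s = 237.21 kW
Heating duty = 853950 kJ/h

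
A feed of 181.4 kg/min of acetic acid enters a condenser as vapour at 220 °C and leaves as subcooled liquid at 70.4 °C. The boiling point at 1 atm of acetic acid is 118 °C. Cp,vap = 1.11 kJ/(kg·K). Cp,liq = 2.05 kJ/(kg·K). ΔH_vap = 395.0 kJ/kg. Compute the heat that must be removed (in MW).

Q_c = 1.83 MW

vapour 220→118 °C: -113.22 kJ/kg
condensation at 118 °C: -395 kJ/kg
liquid 118→70.4 °C: -97.58 kJ/kg
Δh = -113.22 + -395 + -97.58 = -605.8 kJ/kg
Q = ṁ·Δh = 181.4 kg/min × -605.8 kJ/kg = -109890 kJ/min
|Q| = 1831.5 kW = 1.8315 MW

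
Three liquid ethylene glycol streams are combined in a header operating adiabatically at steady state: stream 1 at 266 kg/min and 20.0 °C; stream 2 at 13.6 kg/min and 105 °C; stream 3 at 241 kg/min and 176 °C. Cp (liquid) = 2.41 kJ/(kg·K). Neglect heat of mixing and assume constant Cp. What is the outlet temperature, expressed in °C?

No heat crosses the boundary, so H_out = H_in.
Σ ṁᵢCp,ᵢTᵢ = 266×2.41×20.0 + 13.6×2.41×105 + 241×2.41×176 = 118490
Σ ṁᵢCp,ᵢ = 266×2.41 + 13.6×2.41 + 241×2.41 = 1254.6
T_out = 118490 / 1254.6 = 94.437 °C

T_out = 94.4 °C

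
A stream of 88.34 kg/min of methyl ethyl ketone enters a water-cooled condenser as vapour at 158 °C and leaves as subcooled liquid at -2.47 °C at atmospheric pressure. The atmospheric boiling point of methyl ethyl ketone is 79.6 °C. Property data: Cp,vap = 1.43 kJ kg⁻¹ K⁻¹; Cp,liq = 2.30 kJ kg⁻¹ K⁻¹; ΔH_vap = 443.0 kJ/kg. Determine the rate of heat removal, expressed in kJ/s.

vapour 158→79.6 °C: -112.11 kJ/kg
condensation at 79.6 °C: -443 kJ/kg
liquid 79.6→-2.47 °C: -188.76 kJ/kg
Δh = -112.11 + -443 + -188.76 = -743.87 kJ/kg
Q = ṁ·Δh = 88.34 kg/min × -743.87 kJ/kg = -65714 kJ/min
|Q| = 1095.2 kW

Q_c = 1100 kJ/s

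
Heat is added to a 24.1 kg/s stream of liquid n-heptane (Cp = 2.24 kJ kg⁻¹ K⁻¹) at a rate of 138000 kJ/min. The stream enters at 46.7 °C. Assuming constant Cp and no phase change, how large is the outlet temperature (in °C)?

T_out = 89.3 °C

Q = 138000 kJ/min = 2300 kJ/s
ΔT = Q/(ṁ·Cp) = 2300/(24.1×2.24) = 42.605 K
T_out = 46.7 + 42.605 = 89.305 °C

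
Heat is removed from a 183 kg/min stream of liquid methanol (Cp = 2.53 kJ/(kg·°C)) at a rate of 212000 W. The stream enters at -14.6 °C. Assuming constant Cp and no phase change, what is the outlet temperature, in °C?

T_out = -42.1 °C

Q = 212000 W = 12720 kJ/min
ΔT = Q/(ṁ·Cp) = 12720/(183×2.53) = 27.474 K
T_out = -14.6 − 27.474 = -42.074 °C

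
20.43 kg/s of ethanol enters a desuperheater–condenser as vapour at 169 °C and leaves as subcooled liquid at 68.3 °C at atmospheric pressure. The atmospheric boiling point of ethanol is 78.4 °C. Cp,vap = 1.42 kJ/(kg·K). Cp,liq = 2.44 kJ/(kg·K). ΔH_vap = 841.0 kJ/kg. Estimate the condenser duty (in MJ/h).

vapour 169→78.4 °C: -128.65 kJ/kg
condensation at 78.4 °C: -841 kJ/kg
liquid 78.4→68.3 °C: -24.644 kJ/kg
Δh = -128.65 + -841 + -24.644 = -994.3 kJ/kg
Q = ṁ·Δh = 20.43 kg/s × -994.3 kJ/kg = -20313 kJ/s
|Q| = 20313 kW = 73128 MJ/h

Q_c = 73100 MJ/h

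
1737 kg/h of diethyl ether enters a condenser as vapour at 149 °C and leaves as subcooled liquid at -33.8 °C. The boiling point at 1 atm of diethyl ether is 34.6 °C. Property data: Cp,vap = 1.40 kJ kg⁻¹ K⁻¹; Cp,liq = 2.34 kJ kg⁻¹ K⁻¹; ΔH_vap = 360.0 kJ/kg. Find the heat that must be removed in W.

vapour 149→34.6 °C: -160.16 kJ/kg
condensation at 34.6 °C: -360 kJ/kg
liquid 34.6→-33.8 °C: -160.06 kJ/kg
Δh = -160.16 + -360 + -160.06 = -680.22 kJ/kg
Q = ṁ·Δh = 1737 kg/h × -680.22 kJ/kg = -1.1815e+06 kJ/h
|Q| = 328.2 kW = 328200 W

Q_c = 328000 W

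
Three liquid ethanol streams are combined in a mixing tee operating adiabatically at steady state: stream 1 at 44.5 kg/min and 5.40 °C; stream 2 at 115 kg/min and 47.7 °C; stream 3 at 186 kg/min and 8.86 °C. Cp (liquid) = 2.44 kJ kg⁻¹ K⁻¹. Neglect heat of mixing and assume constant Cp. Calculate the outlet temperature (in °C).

Adiabatic, steady state ⇒ Σ ṁᵢCp,ᵢ(T_out − Tᵢ) = 0
Σ ṁᵢCp,ᵢTᵢ = 44.5×2.44×5.40 + 115×2.44×47.7 + 186×2.44×8.86 = 17992
Σ ṁᵢCp,ᵢ = 44.5×2.44 + 115×2.44 + 186×2.44 = 843.02
T_out = 17992 / 843.02 = 21.342 °C

T_out = 21.3 °C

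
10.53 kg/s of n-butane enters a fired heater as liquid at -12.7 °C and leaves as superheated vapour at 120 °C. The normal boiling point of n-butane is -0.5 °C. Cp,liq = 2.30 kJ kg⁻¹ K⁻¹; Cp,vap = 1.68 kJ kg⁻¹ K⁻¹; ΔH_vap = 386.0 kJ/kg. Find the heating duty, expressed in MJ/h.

Q = 23400 MJ/h

liquid -12.7→-0.5 °C: 28.06 kJ/kg
vaporisation at -0.5 °C: 386 kJ/kg
vapour -0.5→120 °C: 202.44 kJ/kg
Δh = 28.06 + 386 + 202.44 = 616.5 kJ/kg
Q = ṁ·Δh = 10.53 kg/s × 616.5 kJ/kg = 6491.7 kJ/s
|Q| = 6491.7 kW = 23370 MJ/h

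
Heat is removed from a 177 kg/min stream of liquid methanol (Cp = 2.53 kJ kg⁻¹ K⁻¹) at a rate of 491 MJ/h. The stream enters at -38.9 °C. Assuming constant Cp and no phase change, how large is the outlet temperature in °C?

Q = 491 MJ/h = 8183.3 kJ/min
ΔT = Q/(ṁ·Cp) = 8183.3/(177×2.53) = 18.274 K
T_out = -38.9 − 18.274 = -57.174 °C

T_out = -57.2 °C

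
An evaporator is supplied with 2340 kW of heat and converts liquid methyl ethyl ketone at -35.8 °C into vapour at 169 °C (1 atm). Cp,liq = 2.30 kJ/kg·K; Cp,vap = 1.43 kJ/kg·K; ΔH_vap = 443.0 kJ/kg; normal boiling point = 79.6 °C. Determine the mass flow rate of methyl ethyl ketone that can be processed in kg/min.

ṁ = 168 kg/min

Δh = 2.30×(79.6−-35.8) + 443.0 + 1.43×(169−79.6) = 836.26 kJ/kg
Q = 2340 kW = 2340 kJ/s = 140400 kJ/min
ṁ = Q/Δh = 140400 / 836.26 = 167.89 kg/min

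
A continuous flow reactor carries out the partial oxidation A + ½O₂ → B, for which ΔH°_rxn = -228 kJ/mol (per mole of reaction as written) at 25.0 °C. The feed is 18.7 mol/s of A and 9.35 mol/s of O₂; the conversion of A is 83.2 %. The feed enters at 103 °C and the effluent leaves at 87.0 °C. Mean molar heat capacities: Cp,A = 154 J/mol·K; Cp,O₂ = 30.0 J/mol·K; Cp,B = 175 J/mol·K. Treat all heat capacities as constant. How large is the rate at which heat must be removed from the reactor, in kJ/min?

Q_out = 216000 kJ/min

Extent of reaction ξ = 0.832 × 18.7 = 15.558 mol/s
Reaction term: ξ·ΔH°_rxn = 15.558 × -228 = -3547.3 kJ/s
Sensible, feed 103→25 °C: -246.5 kJ/s
Outlet flows (mol/s): A 3.1416, O₂ 1.5708, B 15.558
Sensible, products 25→87.0 °C: 201.73 kJ/s
Q = ΔH = -3592.1 kJ/s = -3592.1 kW
Heat removed = 215530 kJ/min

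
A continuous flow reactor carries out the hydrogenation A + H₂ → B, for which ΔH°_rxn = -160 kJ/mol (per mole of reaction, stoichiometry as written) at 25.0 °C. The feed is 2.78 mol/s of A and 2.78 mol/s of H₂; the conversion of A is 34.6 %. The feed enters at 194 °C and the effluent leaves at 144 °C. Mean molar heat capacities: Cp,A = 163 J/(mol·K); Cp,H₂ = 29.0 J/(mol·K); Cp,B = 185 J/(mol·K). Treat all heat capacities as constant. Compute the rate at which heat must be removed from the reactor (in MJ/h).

Q_out = 653 MJ/h

Extent of reaction ξ = 0.346 × 2.78 = 0.96188 mol/s
Reaction term: ξ·ΔH°_rxn = 0.96188 × -160 = -153.9 kJ/s
Sensible, feed 194→25 °C: -90.205 kJ/s
Outlet flows (mol/s): A 1.8181, H₂ 1.8181, B 0.96188
Sensible, products 25→144 °C: 62.716 kJ/s
Q = ΔH = -181.39 kJ/s = -181.39 kW
Heat removed = 653 MJ/h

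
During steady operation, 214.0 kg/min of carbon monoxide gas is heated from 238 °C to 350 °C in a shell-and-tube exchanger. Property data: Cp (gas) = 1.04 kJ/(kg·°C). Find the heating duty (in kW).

Q = ṁ·Cp·ΔT = 214.0 × 1.04 × (350 − 238) = 24927 kJ/min
Converting: 24927 / 60 s = 415.45 kW

Q = 415 kW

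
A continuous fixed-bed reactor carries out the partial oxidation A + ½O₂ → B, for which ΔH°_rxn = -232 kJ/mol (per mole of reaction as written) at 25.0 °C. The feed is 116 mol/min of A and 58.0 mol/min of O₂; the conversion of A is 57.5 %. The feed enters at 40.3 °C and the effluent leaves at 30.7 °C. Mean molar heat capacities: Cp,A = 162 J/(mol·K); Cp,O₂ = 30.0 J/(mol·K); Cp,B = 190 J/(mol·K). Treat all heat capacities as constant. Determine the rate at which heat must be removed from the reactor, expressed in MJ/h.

Q_out = 940 MJ/h

Extent of reaction ξ = 0.575 × 116 = 66.7 mol/min
Reaction term: ξ·ΔH°_rxn = 66.7 × -232 = -15474 kJ/min
Sensible, feed 40.3→25 °C: -314.14 kJ/min
Outlet flows (mol/min): A 49.3, O₂ 24.65, B 66.7
Sensible, products 25→30.7 °C: 121.97 kJ/min
Q = ΔH = -15667 kJ/min = -261.11 kW
Heat removed = 939.99 MJ/h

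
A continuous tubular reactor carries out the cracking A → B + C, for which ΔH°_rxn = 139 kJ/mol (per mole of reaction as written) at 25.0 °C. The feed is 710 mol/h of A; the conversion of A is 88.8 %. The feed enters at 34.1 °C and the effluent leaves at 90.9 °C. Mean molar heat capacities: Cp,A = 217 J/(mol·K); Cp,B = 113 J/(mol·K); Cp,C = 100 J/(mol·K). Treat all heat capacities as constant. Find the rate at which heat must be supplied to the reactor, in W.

Extent of reaction ξ = 0.888 × 710 = 630.48 mol/h
Reaction term: ξ·ΔH°_rxn = 630.48 × 139 = 87637 kJ/h
Sensible, feed 34.1→25 °C: -1402 kJ/h
Outlet flows (mol/h): A 79.52, B 630.48, C 630.48
Sensible, products 25→90.9 °C: 9987 kJ/h
Q = ΔH = 96222 kJ/h = 26.728 kW
Heat supplied = 26728 W

Q_in = 26700 W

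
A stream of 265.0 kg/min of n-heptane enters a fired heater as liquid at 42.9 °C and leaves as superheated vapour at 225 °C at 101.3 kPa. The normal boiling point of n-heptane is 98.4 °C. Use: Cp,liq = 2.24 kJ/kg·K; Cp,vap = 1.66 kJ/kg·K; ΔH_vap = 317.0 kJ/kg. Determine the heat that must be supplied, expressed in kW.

Q = 2880 kW

liquid 42.9→98.4 °C: 124.32 kJ/kg
vaporisation at 98.4 °C: 317 kJ/kg
vapour 98.4→225 °C: 210.16 kJ/kg
Δh = 124.32 + 317 + 210.16 = 651.48 kJ/kg
Q = ṁ·Δh = 265.0 kg/min × 651.48 kJ/kg = 172640 kJ/min
|Q| = 2877.4 kW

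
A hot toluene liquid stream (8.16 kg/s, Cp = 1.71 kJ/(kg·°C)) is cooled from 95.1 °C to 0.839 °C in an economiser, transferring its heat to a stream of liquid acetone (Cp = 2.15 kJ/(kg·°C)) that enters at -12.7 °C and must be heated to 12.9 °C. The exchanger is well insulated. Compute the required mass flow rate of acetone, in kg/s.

Heat released by hot stream: Q = 8.16 × 1.71 × (95.1 − 0.839) = 1315.3 kJ/s
Energy balance on cold side (adiabatic exchanger): Q = ṁ_c·Cp_c·(T_c,out − T_c,in)
ṁ_c = 1315.3 / [2.15 × (12.9 − -12.7)] = 23.897 kg/s

ṁ_c = 23.9 kg/s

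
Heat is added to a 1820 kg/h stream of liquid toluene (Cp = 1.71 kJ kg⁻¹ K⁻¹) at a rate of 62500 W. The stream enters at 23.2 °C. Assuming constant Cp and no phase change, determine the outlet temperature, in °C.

T_out = 95.5 °C

Q = 62500 W = 225000 kJ/h
ΔT = Q/(ṁ·Cp) = 225000/(1820×1.71) = 72.296 K
T_out = 23.2 + 72.296 = 95.496 °C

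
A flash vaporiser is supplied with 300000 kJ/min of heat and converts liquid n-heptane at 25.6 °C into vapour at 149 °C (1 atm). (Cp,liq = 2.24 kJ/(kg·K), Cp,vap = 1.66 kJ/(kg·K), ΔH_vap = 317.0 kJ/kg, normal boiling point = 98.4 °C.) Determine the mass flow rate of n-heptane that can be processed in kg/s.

ṁ = 8.86 kg/s

Δh = 2.24×(98.4−25.6) + 317.0 + 1.66×(149−98.4) = 564.07 kJ/kg
Q = 300000 kJ/min = 5000 kJ/s = 5000 kJ/s
ṁ = Q/Δh = 5000 / 564.07 = 8.8642 kg/s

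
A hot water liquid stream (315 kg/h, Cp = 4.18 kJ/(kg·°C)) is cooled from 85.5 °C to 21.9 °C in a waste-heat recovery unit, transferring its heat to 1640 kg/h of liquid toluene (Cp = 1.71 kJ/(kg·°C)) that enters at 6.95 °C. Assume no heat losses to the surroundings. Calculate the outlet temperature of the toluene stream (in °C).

T_c,out = 36.8 °C

Heat released by hot stream: Q = 315 × 4.18 × (85.5 − 21.9) = 83742 kJ/h
Energy balance on cold side (adiabatic exchanger): Q = ṁ_c·Cp_c·(T_c,out − T_c,in)
T_c,out = 6.95 + 83742/(1640 × 1.71) = 36.811 °C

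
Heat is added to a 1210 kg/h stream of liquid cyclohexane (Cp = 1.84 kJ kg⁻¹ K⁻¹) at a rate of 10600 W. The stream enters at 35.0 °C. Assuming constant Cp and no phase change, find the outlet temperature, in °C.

Q = 10600 W = 38160 kJ/h
ΔT = Q/(ṁ·Cp) = 38160/(1210×1.84) = 17.14 K
T_out = 35.0 + 17.14 = 52.14 °C

T_out = 52.1 °C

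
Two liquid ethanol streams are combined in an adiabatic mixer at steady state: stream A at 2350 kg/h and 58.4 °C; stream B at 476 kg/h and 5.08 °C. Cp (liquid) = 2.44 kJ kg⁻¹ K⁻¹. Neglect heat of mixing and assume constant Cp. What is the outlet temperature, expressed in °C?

T_out = 49.4 °C

Energy balance with Q = 0: Σ ṁᵢCp,ᵢ(T_out − Tᵢ) = 0
T_out = Σ ṁᵢCp,ᵢTᵢ / Σ ṁᵢCp,ᵢ
      = 340770 / 6895.4 = 49.419 °C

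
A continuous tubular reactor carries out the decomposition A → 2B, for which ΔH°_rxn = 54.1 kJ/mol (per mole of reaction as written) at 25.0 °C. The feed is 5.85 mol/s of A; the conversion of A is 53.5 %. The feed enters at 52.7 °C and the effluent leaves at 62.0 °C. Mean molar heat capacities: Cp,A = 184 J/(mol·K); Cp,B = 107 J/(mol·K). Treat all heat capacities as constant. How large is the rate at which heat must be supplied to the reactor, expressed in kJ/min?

Q_in = 11000 kJ/min

Extent of reaction ξ = 0.535 × 5.85 = 3.1298 mol/s
Reaction term: ξ·ΔH°_rxn = 3.1298 × 54.1 = 169.32 kJ/s
Sensible, feed 52.7→25 °C: -29.816 kJ/s
Outlet flows (mol/s): A 2.7202, B 6.2595
Sensible, products 25→62.0 °C: 43.301 kJ/s
Q = ΔH = 182.8 kJ/s = 182.8 kW
Heat supplied = 10968 kJ/min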